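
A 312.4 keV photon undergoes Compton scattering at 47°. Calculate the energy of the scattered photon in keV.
261.5516 keV

First convert energy to wavelength:
λ = hc/E, with hc ≈ 1239.842 keV·pm (i.e. 1239.842 eV·nm)

For E = 312.4 keV = 312400 eV:
λ = 1239.842 keV·pm / 312.4 keV
λ = 3.9688 pm

Calculate the Compton shift:
Δλ = λ_C(1 - cos(47°)) = 2.4263 × 0.3180
Δλ = 0.7716 pm

Final wavelength:
λ' = 3.9688 + 0.7716 = 4.7403 pm

Final energy:
E' = hc/λ' = 1239.842 / 4.7403 = 261.5516 keV

(Intermediate values are shown rounded; full precision is carried through to the final answer.)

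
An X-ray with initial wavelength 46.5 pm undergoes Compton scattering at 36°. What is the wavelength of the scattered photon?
46.9634 pm

Using the Compton scattering formula:
λ' = λ + Δλ = λ + λ_C(1 - cos θ)

Given:
- Initial wavelength λ = 46.5 pm
- Scattering angle θ = 36°
- Compton wavelength λ_C ≈ 2.4263 pm

Calculate the shift:
Δλ = 2.4263 × (1 - cos(36°))
Δλ = 2.4263 × 0.1910
Δλ = 0.4634 pm

Final wavelength:
λ' = 46.5 + 0.4634 = 46.9634 pm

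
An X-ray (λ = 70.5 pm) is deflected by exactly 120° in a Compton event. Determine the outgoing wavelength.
74.1395 pm

Using the Compton formula: λ' = λ + λ_C(1 − cos θ)

For θ = 120°, cos θ = -1/2 (exact) = -0.5000, so:
1 − cos 120° = 1 − (-1/2) = 1.5000

Δλ = λ_C × 1.5000 = 2.4263 × 1.5000 = 3.6395 pm

λ' = 70.5 + 3.6395 = 74.1395 pm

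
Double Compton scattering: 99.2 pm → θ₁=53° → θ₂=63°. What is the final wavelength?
101.4909 pm

Apply Compton shift twice:

First scattering at θ₁ = 53°:
Δλ₁ = λ_C(1 - cos(53°))
Δλ₁ = 2.4263 × 0.3982
Δλ₁ = 0.9661 pm

After first scattering:
λ₁ = 99.2 + 0.9661 = 100.1661 pm

Second scattering at θ₂ = 63°:
Δλ₂ = λ_C(1 - cos(63°))
Δλ₂ = 2.4263 × 0.5460
Δλ₂ = 1.3248 pm

Final wavelength:
λ₂ = 100.1661 + 1.3248 = 101.4909 pm

Total shift: Δλ_total = 0.9661 + 1.3248 = 2.2909 pm

(Intermediate values are shown rounded; full precision is carried through to the final answer.)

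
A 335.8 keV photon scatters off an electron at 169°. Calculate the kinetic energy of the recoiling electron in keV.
189.9405 keV

By energy conservation: K_e = E_initial - E_final

First find the scattered photon energy:
Initial wavelength: λ = hc/E = 3.6922 pm
Compton shift: Δλ = λ_C(1 - cos(169°)) = 4.8080 pm
Final wavelength: λ' = 3.6922 + 4.8080 = 8.5002 pm
Final photon energy: E' = hc/λ' = 145.8595 keV

Electron kinetic energy:
K_e = E - E' = 335.8000 - 145.8595 = 189.9405 keV

(Intermediate values are shown rounded; full precision is carried through to the final answer.)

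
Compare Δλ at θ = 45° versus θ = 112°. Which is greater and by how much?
112° produces the larger shift by a factor of 4.693

Calculate both shifts using Δλ = λ_C(1 - cos θ):

For θ₁ = 45°:
Δλ₁ = 2.4263 × (1 - cos(45°))
Δλ₁ = 2.4263 × 0.2929
Δλ₁ = 0.7106 pm

For θ₂ = 112°:
Δλ₂ = 2.4263 × (1 - cos(112°))
Δλ₂ = 2.4263 × 1.3746
Δλ₂ = 3.3352 pm

The 112° angle produces the larger shift.
Ratio: 3.3352/0.7106 = 4.693

(Intermediate values are shown rounded; full precision is carried through to the final answer.)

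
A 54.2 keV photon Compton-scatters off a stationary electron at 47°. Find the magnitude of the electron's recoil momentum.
2.2740e-23 kg·m/s

The electron is initially at rest, so by conservation of momentum:
p⃗_e = p⃗₀ − p⃗'  (incident photon momentum minus scattered photon momentum)

Photon momentum magnitudes (p = h/λ = E/c):
λ₀ = hc/E₀ = 22.8753 pm → p₀ = h/λ₀ = 2.8966e-23 kg·m/s
Δλ = λ_C(1 − cos 47°) = 0.7716 pm
λ' = 23.6469 pm → p' = h/λ' = 2.8021e-23 kg·m/s

The scattered photon makes angle θ = 47° with the incident direction, so by the law of cosines:
|p⃗_e|² = p₀² + p'² − 2p₀p'cos θ
|p⃗_e|² = (2.8966e-23)² + (2.8021e-23)² − 2·2.8966e-23·2.8021e-23·cos(47°)
|p⃗_e| = 2.2740e-23 kg·m/s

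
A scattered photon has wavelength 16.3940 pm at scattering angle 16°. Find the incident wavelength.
16.3000 pm

From λ' = λ + Δλ, we have λ = λ' - Δλ

First calculate the Compton shift:
Δλ = λ_C(1 - cos θ)
Δλ = 2.4263 × (1 - cos(16°))
Δλ = 2.4263 × 0.0387
Δλ = 0.0940 pm

Initial wavelength:
λ = λ' - Δλ
λ = 16.3940 - 0.0940
λ = 16.3000 pm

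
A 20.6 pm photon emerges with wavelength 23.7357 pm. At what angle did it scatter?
107.00°

First find the wavelength shift:
Δλ = λ' - λ = 23.7357 - 20.6 = 3.1357 pm

Using Δλ = λ_C(1 - cos θ), with λ_C = h/(m_e·c) ≈ 2.42631024 pm:
cos θ = 1 - Δλ/λ_C
cos θ = 1 - 3.1357/2.42631024
cos θ = -0.292374

θ = arccos(-0.292374)
θ = 107.00°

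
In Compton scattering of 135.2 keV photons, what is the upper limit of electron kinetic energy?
46.7854 keV

Maximum energy transfer occurs at θ = 180° (backscattering).

Initial photon: E₀ = 135.2 keV → λ₀ = 9.1704 pm

Maximum Compton shift (at 180°):
Δλ_max = 2λ_C = 2 × 2.4263 = 4.8526 pm

Final wavelength:
λ' = 9.1704 + 4.8526 = 14.0230 pm

Minimum photon energy (maximum energy to electron):
E'_min = hc/λ' = 88.4146 keV

Maximum electron kinetic energy:
K_max = E₀ - E'_min = 135.2000 - 88.4146 = 46.7854 keV

(Intermediate values are shown rounded; full precision is carried through to the final answer.)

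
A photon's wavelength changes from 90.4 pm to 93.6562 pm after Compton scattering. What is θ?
110.00°

First find the wavelength shift:
Δλ = λ' - λ = 93.6562 - 90.4 = 3.2562 pm

Using Δλ = λ_C(1 - cos θ), with λ_C = h/(m_e·c) ≈ 2.42631024 pm:
cos θ = 1 - Δλ/λ_C
cos θ = 1 - 3.2562/2.42631024
cos θ = -0.342038

θ = arccos(-0.342038)
θ = 110.00°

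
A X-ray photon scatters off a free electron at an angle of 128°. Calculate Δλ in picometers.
3.9201 pm

Using the Compton scattering formula:
Δλ = λ_C(1 - cos θ)

where λ_C = h/(m_e·c) ≈ 2.4263 pm is the Compton wavelength of an electron.

For θ = 128°:
cos(128°) = -0.6157
1 - cos(128°) = 1.6157

Δλ = 2.4263 × 1.6157
Δλ = 3.9201 pm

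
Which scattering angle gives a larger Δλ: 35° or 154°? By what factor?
154° produces the larger shift by a factor of 10.499

Calculate both shifts using Δλ = λ_C(1 - cos θ):

For θ₁ = 35°:
Δλ₁ = 2.4263 × (1 - cos(35°))
Δλ₁ = 2.4263 × 0.1808
Δλ₁ = 0.4388 pm

For θ₂ = 154°:
Δλ₂ = 2.4263 × (1 - cos(154°))
Δλ₂ = 2.4263 × 1.8988
Δλ₂ = 4.6071 pm

The 154° angle produces the larger shift.
Ratio: 4.6071/0.4388 = 10.499

(Intermediate values are shown rounded; full precision is carried through to the final answer.)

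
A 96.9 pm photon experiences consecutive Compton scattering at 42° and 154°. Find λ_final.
102.1303 pm

Apply Compton shift twice:

First scattering at θ₁ = 42°:
Δλ₁ = λ_C(1 - cos(42°))
Δλ₁ = 2.4263 × 0.2569
Δλ₁ = 0.6232 pm

After first scattering:
λ₁ = 96.9 + 0.6232 = 97.5232 pm

Second scattering at θ₂ = 154°:
Δλ₂ = λ_C(1 - cos(154°))
Δλ₂ = 2.4263 × 1.8988
Δλ₂ = 4.6071 pm

Final wavelength:
λ₂ = 97.5232 + 4.6071 = 102.1303 pm

Total shift: Δλ_total = 0.6232 + 4.6071 = 5.2303 pm

(Intermediate values are shown rounded; full precision is carried through to the final answer.)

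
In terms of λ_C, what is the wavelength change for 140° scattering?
1.7660 λ_C

The Compton shift formula is:
Δλ = λ_C(1 - cos θ)

Dividing both sides by λ_C:
Δλ/λ_C = 1 - cos θ

For θ = 140°:
Δλ/λ_C = 1 - cos(140°)
Δλ/λ_C = 1 - -0.7660
Δλ/λ_C = 1.7660

This means the shift is 1.7660 × λ_C = 4.2850 pm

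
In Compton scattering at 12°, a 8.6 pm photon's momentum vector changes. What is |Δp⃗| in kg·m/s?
1.6065e-23 kg·m/s

Photon momentum magnitude is p = h/λ.

Initial momentum:
p₀ = h/λ = 6.6261e-34/8.6000e-12 = 7.7047e-23 kg·m/s

After scattering:
λ' = λ + Δλ = 8.6 + 0.0530 = 8.6530 pm
p' = h/λ' = 6.6261e-34/8.6530e-12 = 7.6575e-23 kg·m/s

Momentum is a vector; the scattered photon's direction makes angle θ = 12° with the incident direction. The magnitude of the vector change Δp⃗ = p⃗₀ − p⃗' is found from the law of cosines:
|Δp⃗|² = p₀² + p'² − 2p₀p'cos θ
|Δp⃗|² = (7.7047e-23)² + (7.6575e-23)² − 2·7.7047e-23·7.6575e-23·cos(12°)
|Δp⃗| = 1.6065e-23 kg·m/s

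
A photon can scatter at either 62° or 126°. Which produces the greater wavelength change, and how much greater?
126° produces the larger shift by a factor of 2.993

Calculate both shifts using Δλ = λ_C(1 - cos θ):

For θ₁ = 62°:
Δλ₁ = 2.4263 × (1 - cos(62°))
Δλ₁ = 2.4263 × 0.5305
Δλ₁ = 1.2872 pm

For θ₂ = 126°:
Δλ₂ = 2.4263 × (1 - cos(126°))
Δλ₂ = 2.4263 × 1.5878
Δλ₂ = 3.8525 pm

The 126° angle produces the larger shift.
Ratio: 3.8525/1.2872 = 2.993

(Intermediate values are shown rounded; full precision is carried through to the final answer.)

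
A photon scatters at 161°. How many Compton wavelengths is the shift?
1.9455 λ_C

The Compton shift formula is:
Δλ = λ_C(1 - cos θ)

Dividing both sides by λ_C:
Δλ/λ_C = 1 - cos θ

For θ = 161°:
Δλ/λ_C = 1 - cos(161°)
Δλ/λ_C = 1 - -0.9455
Δλ/λ_C = 1.9455

This means the shift is 1.9455 × λ_C = 4.7204 pm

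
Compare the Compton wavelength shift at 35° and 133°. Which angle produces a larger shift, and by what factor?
133° produces the larger shift by a factor of 9.301

Calculate both shifts using Δλ = λ_C(1 - cos θ):

For θ₁ = 35°:
Δλ₁ = 2.4263 × (1 - cos(35°))
Δλ₁ = 2.4263 × 0.1808
Δλ₁ = 0.4388 pm

For θ₂ = 133°:
Δλ₂ = 2.4263 × (1 - cos(133°))
Δλ₂ = 2.4263 × 1.6820
Δλ₂ = 4.0810 pm

The 133° angle produces the larger shift.
Ratio: 4.0810/0.4388 = 9.301

(Intermediate values are shown rounded; full precision is carried through to the final answer.)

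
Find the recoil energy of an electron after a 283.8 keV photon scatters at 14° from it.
4.6059 keV

By energy conservation: K_e = E_initial - E_final

First find the scattered photon energy:
Initial wavelength: λ = hc/E = 4.3687 pm
Compton shift: Δλ = λ_C(1 - cos(14°)) = 0.0721 pm
Final wavelength: λ' = 4.3687 + 0.0721 = 4.4408 pm
Final photon energy: E' = hc/λ' = 279.1941 keV

Electron kinetic energy:
K_e = E - E' = 283.8000 - 279.1941 = 4.6059 keV

(Intermediate values are shown rounded; full precision is carried through to the final answer.)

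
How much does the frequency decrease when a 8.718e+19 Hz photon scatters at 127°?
4.625e+19 Hz (decrease)

Convert frequency to wavelength (c = 299792458 m/s):
λ₀ = c/f₀ = 299792458/8.718e+19 = 3.4387756e-12 m = 3.4388 pm

Calculate Compton shift:
Δλ = λ_C(1 - cos(127°)) = 3.8865 pm

Final wavelength:
λ' = λ₀ + Δλ = 3.4388 + 3.8865 = 7.3253 pm

Final frequency:
f' = c/λ' = 299792458/7.3252758e-12 = 4.0925757e+19 Hz

Frequency shift (decrease):
Δf = f₀ - f' = 8.718e+19 - 4.0925757e+19 = 4.625e+19 Hz

(Intermediate values are shown rounded; full precision is carried through to the final answer.)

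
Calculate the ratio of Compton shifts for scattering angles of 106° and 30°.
106° produces the larger shift by a factor of 9.521

Calculate both shifts using Δλ = λ_C(1 - cos θ):

For θ₁ = 30°:
Δλ₁ = 2.4263 × (1 - cos(30°))
Δλ₁ = 2.4263 × 0.1340
Δλ₁ = 0.3251 pm

For θ₂ = 106°:
Δλ₂ = 2.4263 × (1 - cos(106°))
Δλ₂ = 2.4263 × 1.2756
Δλ₂ = 3.0951 pm

The 106° angle produces the larger shift.
Ratio: 3.0951/0.3251 = 9.521

(Intermediate values are shown rounded; full precision is carried through to the final answer.)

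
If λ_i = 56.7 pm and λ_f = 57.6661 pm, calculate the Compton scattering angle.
53.00°

First find the wavelength shift:
Δλ = λ' - λ = 57.6661 - 56.7 = 0.9661 pm

Using Δλ = λ_C(1 - cos θ), with λ_C = h/(m_e·c) ≈ 2.42631024 pm:
cos θ = 1 - Δλ/λ_C
cos θ = 1 - 0.9661/2.42631024
cos θ = 0.601823

θ = arccos(0.601823)
θ = 53.00°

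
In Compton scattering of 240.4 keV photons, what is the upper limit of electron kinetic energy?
116.5401 keV

Maximum energy transfer occurs at θ = 180° (backscattering).

Initial photon: E₀ = 240.4 keV → λ₀ = 5.1574 pm

Maximum Compton shift (at 180°):
Δλ_max = 2λ_C = 2 × 2.4263 = 4.8526 pm

Final wavelength:
λ' = 5.1574 + 4.8526 = 10.0100 pm

Minimum photon energy (maximum energy to electron):
E'_min = hc/λ' = 123.8599 keV

Maximum electron kinetic energy:
K_max = E₀ - E'_min = 240.4000 - 123.8599 = 116.5401 keV

(Intermediate values are shown rounded; full precision is carried through to the final answer.)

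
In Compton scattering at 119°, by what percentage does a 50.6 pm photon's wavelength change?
7.1198%

Calculate the Compton shift:
Δλ = λ_C(1 - cos(119°))
Δλ = 2.4263 × (1 - cos(119°))
Δλ = 2.4263 × 1.4848
Δλ = 3.6026 pm

Percentage change:
(Δλ/λ₀) × 100 = (3.6026/50.6) × 100
= 7.1198%

(Intermediate values are shown rounded; full precision is carried through to the final answer.)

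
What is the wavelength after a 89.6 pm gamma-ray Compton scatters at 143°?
93.9640 pm

Using the Compton scattering formula:
λ' = λ + Δλ = λ + λ_C(1 - cos θ)

Given:
- Initial wavelength λ = 89.6 pm
- Scattering angle θ = 143°
- Compton wavelength λ_C ≈ 2.4263 pm

Calculate the shift:
Δλ = 2.4263 × (1 - cos(143°))
Δλ = 2.4263 × 1.7986
Δλ = 4.3640 pm

Final wavelength:
λ' = 89.6 + 4.3640 = 93.9640 pm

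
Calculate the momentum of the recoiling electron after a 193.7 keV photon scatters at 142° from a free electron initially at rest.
1.5681e-22 kg·m/s

The electron is initially at rest, so by conservation of momentum:
p⃗_e = p⃗₀ − p⃗'  (incident photon momentum minus scattered photon momentum)

Photon momentum magnitudes (p = h/λ = E/c):
λ₀ = hc/E₀ = 6.4008 pm → p₀ = h/λ₀ = 1.0352e-22 kg·m/s
Δλ = λ_C(1 − cos 142°) = 4.3383 pm
λ' = 10.7391 pm → p' = h/λ' = 6.1700e-23 kg·m/s

The scattered photon makes angle θ = 142° with the incident direction, so by the law of cosines:
|p⃗_e|² = p₀² + p'² − 2p₀p'cos θ
|p⃗_e|² = (1.0352e-22)² + (6.1700e-23)² − 2·1.0352e-22·6.1700e-23·cos(142°)
|p⃗_e| = 1.5681e-22 kg·m/s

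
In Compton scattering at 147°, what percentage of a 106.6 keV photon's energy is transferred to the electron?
0.2772 (or 27.72%)

Calculate initial and final photon energies:

Initial: E₀ = 106.6 keV → λ₀ = 11.6308 pm
Compton shift: Δλ = 4.4612 pm
Final wavelength: λ' = 16.0920 pm
Final energy: E' = 77.0472 keV

Fractional energy loss:
(E₀ - E')/E₀ = (106.6000 - 77.0472)/106.6000
= 29.5528/106.6000
= 0.2772
= 27.72%

(Intermediate values are shown rounded; full precision is carried through to the final answer.)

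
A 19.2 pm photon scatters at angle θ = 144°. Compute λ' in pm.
23.5892 pm

Using the Compton scattering formula:
λ' = λ + Δλ = λ + λ_C(1 - cos θ)

Given:
- Initial wavelength λ = 19.2 pm
- Scattering angle θ = 144°
- Compton wavelength λ_C ≈ 2.4263 pm

Calculate the shift:
Δλ = 2.4263 × (1 - cos(144°))
Δλ = 2.4263 × 1.8090
Δλ = 4.3892 pm

Final wavelength:
λ' = 19.2 + 4.3892 = 23.5892 pm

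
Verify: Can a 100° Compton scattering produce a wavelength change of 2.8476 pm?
Yes, consistent

Calculate the expected shift for θ = 100°:

Δλ_expected = λ_C(1 - cos(100°))
Δλ_expected = 2.4263 × (1 - cos(100°))
Δλ_expected = 2.4263 × 1.1736
Δλ_expected = 2.8476 pm

Given shift: 2.8476 pm
Expected shift: 2.8476 pm
Difference: 0.0000 pm

The values match. This is consistent with Compton scattering at the stated angle.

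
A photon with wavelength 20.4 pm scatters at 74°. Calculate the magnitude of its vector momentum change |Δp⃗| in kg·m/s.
3.7601e-23 kg·m/s

Photon momentum magnitude is p = h/λ.

Initial momentum:
p₀ = h/λ = 6.6261e-34/2.0400e-11 = 3.2481e-23 kg·m/s

After scattering:
λ' = λ + Δλ = 20.4 + 1.7575 = 22.1575 pm
p' = h/λ' = 6.6261e-34/2.2158e-11 = 2.9904e-23 kg·m/s

Momentum is a vector; the scattered photon's direction makes angle θ = 74° with the incident direction. The magnitude of the vector change Δp⃗ = p⃗₀ − p⃗' is found from the law of cosines:
|Δp⃗|² = p₀² + p'² − 2p₀p'cos θ
|Δp⃗|² = (3.2481e-23)² + (2.9904e-23)² − 2·3.2481e-23·2.9904e-23·cos(74°)
|Δp⃗| = 3.7601e-23 kg·m/s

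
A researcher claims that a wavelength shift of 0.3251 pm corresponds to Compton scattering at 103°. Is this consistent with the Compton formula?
No, inconsistent

Calculate the expected shift for θ = 103°:

Δλ_expected = λ_C(1 - cos(103°))
Δλ_expected = 2.4263 × (1 - cos(103°))
Δλ_expected = 2.4263 × 1.2250
Δλ_expected = 2.9721 pm

Given shift: 0.3251 pm
Expected shift: 2.9721 pm
Difference: 2.6470 pm

The values do not match. The given shift corresponds to θ ≈ 30.0°, not 103°.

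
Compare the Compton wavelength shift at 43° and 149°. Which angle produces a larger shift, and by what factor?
149° produces the larger shift by a factor of 6.913

Calculate both shifts using Δλ = λ_C(1 - cos θ):

For θ₁ = 43°:
Δλ₁ = 2.4263 × (1 - cos(43°))
Δλ₁ = 2.4263 × 0.2686
Δλ₁ = 0.6518 pm

For θ₂ = 149°:
Δλ₂ = 2.4263 × (1 - cos(149°))
Δλ₂ = 2.4263 × 1.8572
Δλ₂ = 4.5061 pm

The 149° angle produces the larger shift.
Ratio: 4.5061/0.6518 = 6.913

(Intermediate values are shown rounded; full precision is carried through to the final answer.)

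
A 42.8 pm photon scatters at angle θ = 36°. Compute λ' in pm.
43.2634 pm

Using the Compton scattering formula:
λ' = λ + Δλ = λ + λ_C(1 - cos θ)

Given:
- Initial wavelength λ = 42.8 pm
- Scattering angle θ = 36°
- Compton wavelength λ_C ≈ 2.4263 pm

Calculate the shift:
Δλ = 2.4263 × (1 - cos(36°))
Δλ = 2.4263 × 0.1910
Δλ = 0.4634 pm

Final wavelength:
λ' = 42.8 + 0.4634 = 43.2634 pm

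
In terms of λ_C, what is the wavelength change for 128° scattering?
1.6157 λ_C

The Compton shift formula is:
Δλ = λ_C(1 - cos θ)

Dividing both sides by λ_C:
Δλ/λ_C = 1 - cos θ

For θ = 128°:
Δλ/λ_C = 1 - cos(128°)
Δλ/λ_C = 1 - -0.6157
Δλ/λ_C = 1.6157

This means the shift is 1.6157 × λ_C = 3.9201 pm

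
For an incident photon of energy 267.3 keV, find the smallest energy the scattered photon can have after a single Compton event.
130.6333 keV (at θ = 180°)

The scattered photon has minimum energy when its wavelength is maximum, i.e., when the Compton shift Δλ = λ_C(1 − cos θ) is maximum. This occurs at θ = 180° (backscattering), giving Δλ_max = 2λ_C = 4.8526 pm.

Initial wavelength: λ₀ = hc/E₀ = 4.6384 pm
Maximum final wavelength: λ'_max = λ₀ + 2λ_C = 4.6384 + 4.8526 = 9.4910 pm
Minimum final energy: E'_min = hc/λ'_max = 130.6333 keV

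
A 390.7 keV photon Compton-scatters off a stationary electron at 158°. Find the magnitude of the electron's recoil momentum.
2.8881e-22 kg·m/s

The electron is initially at rest, so by conservation of momentum:
p⃗_e = p⃗₀ − p⃗'  (incident photon momentum minus scattered photon momentum)

Photon momentum magnitudes (p = h/λ = E/c):
λ₀ = hc/E₀ = 3.1734 pm → p₀ = h/λ₀ = 2.0880e-22 kg·m/s
Δλ = λ_C(1 − cos 158°) = 4.6759 pm
λ' = 7.8493 pm → p' = h/λ' = 8.4416e-23 kg·m/s

The scattered photon makes angle θ = 158° with the incident direction, so by the law of cosines:
|p⃗_e|² = p₀² + p'² − 2p₀p'cos θ
|p⃗_e|² = (2.0880e-22)² + (8.4416e-23)² − 2·2.0880e-22·8.4416e-23·cos(158°)
|p⃗_e| = 2.8881e-22 kg·m/s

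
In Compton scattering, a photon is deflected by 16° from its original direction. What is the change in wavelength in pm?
0.0940 pm

Using the Compton scattering formula:
Δλ = λ_C(1 - cos θ)

where λ_C = h/(m_e·c) ≈ 2.4263 pm is the Compton wavelength of an electron.

For θ = 16°:
cos(16°) = 0.9613
1 - cos(16°) = 0.0387

Δλ = 2.4263 × 0.0387
Δλ = 0.0940 pm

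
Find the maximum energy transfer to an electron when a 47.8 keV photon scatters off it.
7.5333 keV

Maximum energy transfer occurs at θ = 180° (backscattering).

Initial photon: E₀ = 47.8 keV → λ₀ = 25.9381 pm

Maximum Compton shift (at 180°):
Δλ_max = 2λ_C = 2 × 2.4263 = 4.8526 pm

Final wavelength:
λ' = 25.9381 + 4.8526 = 30.7907 pm

Minimum photon energy (maximum energy to electron):
E'_min = hc/λ' = 40.2667 keV

Maximum electron kinetic energy:
K_max = E₀ - E'_min = 47.8000 - 40.2667 = 7.5333 keV

(Intermediate values are shown rounded; full precision is carried through to the final answer.)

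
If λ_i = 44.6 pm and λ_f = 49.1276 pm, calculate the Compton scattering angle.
150.00°

First find the wavelength shift:
Δλ = λ' - λ = 49.1276 - 44.6 = 4.5276 pm

Using Δλ = λ_C(1 - cos θ), with λ_C = h/(m_e·c) ≈ 2.42631024 pm:
cos θ = 1 - Δλ/λ_C
cos θ = 1 - 4.5276/2.42631024
cos θ = -0.866043

θ = arccos(-0.866043)
θ = 150.00°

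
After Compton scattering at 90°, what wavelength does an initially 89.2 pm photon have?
91.6263 pm

Using the Compton formula: λ' = λ + λ_C(1 − cos θ)

For θ = 90°, cos θ = 0 (exact) = 0.0000, so:
1 − cos 90° = 1 − (0) = 1.0000

Δλ = λ_C × 1.0000 = 2.4263 × 1.0000 = 2.4263 pm

λ' = 89.2 + 2.4263 = 91.6263 pm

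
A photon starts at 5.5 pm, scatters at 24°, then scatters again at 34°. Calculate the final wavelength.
6.1246 pm

Apply Compton shift twice:

First scattering at θ₁ = 24°:
Δλ₁ = λ_C(1 - cos(24°))
Δλ₁ = 2.4263 × 0.0865
Δλ₁ = 0.2098 pm

After first scattering:
λ₁ = 5.5 + 0.2098 = 5.7098 pm

Second scattering at θ₂ = 34°:
Δλ₂ = λ_C(1 - cos(34°))
Δλ₂ = 2.4263 × 0.1710
Δλ₂ = 0.4148 pm

Final wavelength:
λ₂ = 5.7098 + 0.4148 = 6.1246 pm

Total shift: Δλ_total = 0.2098 + 0.4148 = 0.6246 pm

(Intermediate values are shown rounded; full precision is carried through to the final answer.)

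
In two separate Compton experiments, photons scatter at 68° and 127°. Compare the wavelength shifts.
127° produces the larger shift by a factor of 2.561

Calculate both shifts using Δλ = λ_C(1 - cos θ):

For θ₁ = 68°:
Δλ₁ = 2.4263 × (1 - cos(68°))
Δλ₁ = 2.4263 × 0.6254
Δλ₁ = 1.5174 pm

For θ₂ = 127°:
Δλ₂ = 2.4263 × (1 - cos(127°))
Δλ₂ = 2.4263 × 1.6018
Δλ₂ = 3.8865 pm

The 127° angle produces the larger shift.
Ratio: 3.8865/1.5174 = 2.561

(Intermediate values are shown rounded; full precision is carried through to the final answer.)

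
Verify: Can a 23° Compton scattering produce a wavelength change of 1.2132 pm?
No, inconsistent

Calculate the expected shift for θ = 23°:

Δλ_expected = λ_C(1 - cos(23°))
Δλ_expected = 2.4263 × (1 - cos(23°))
Δλ_expected = 2.4263 × 0.0795
Δλ_expected = 0.1929 pm

Given shift: 1.2132 pm
Expected shift: 0.1929 pm
Difference: 1.0203 pm

The values do not match. The given shift corresponds to θ ≈ 60.0°, not 23°.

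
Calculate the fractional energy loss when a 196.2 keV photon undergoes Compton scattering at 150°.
0.4174 (or 41.74%)

Calculate initial and final photon energies:

Initial: E₀ = 196.2 keV → λ₀ = 6.3193 pm
Compton shift: Δλ = 4.5276 pm
Final wavelength: λ' = 10.8468 pm
Final energy: E' = 114.3045 keV

Fractional energy loss:
(E₀ - E')/E₀ = (196.2000 - 114.3045)/196.2000
= 81.8955/196.2000
= 0.4174
= 41.74%

(Intermediate values are shown rounded; full precision is carried through to the final answer.)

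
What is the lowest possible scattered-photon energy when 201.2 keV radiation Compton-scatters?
112.5609 keV (at θ = 180°)

The scattered photon has minimum energy when its wavelength is maximum, i.e., when the Compton shift Δλ = λ_C(1 − cos θ) is maximum. This occurs at θ = 180° (backscattering), giving Δλ_max = 2λ_C = 4.8526 pm.

Initial wavelength: λ₀ = hc/E₀ = 6.1622 pm
Maximum final wavelength: λ'_max = λ₀ + 2λ_C = 6.1622 + 4.8526 = 11.0149 pm
Minimum final energy: E'_min = hc/λ'_max = 112.5609 keV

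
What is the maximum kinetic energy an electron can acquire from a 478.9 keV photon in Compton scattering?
312.2895 keV

Maximum energy transfer occurs at θ = 180° (backscattering).

Initial photon: E₀ = 478.9 keV → λ₀ = 2.5889 pm

Maximum Compton shift (at 180°):
Δλ_max = 2λ_C = 2 × 2.4263 = 4.8526 pm

Final wavelength:
λ' = 2.5889 + 4.8526 = 7.4416 pm

Minimum photon energy (maximum energy to electron):
E'_min = hc/λ' = 166.6105 keV

Maximum electron kinetic energy:
K_max = E₀ - E'_min = 478.9000 - 166.6105 = 312.2895 keV

(Intermediate values are shown rounded; full precision is carried through to the final answer.)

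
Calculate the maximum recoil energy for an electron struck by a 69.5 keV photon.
14.8623 keV

Maximum energy transfer occurs at θ = 180° (backscattering).

Initial photon: E₀ = 69.5 keV → λ₀ = 17.8395 pm

Maximum Compton shift (at 180°):
Δλ_max = 2λ_C = 2 × 2.4263 = 4.8526 pm

Final wavelength:
λ' = 17.8395 + 4.8526 = 22.6921 pm

Minimum photon energy (maximum energy to electron):
E'_min = hc/λ' = 54.6377 keV

Maximum electron kinetic energy:
K_max = E₀ - E'_min = 69.5000 - 54.6377 = 14.8623 keV

(Intermediate values are shown rounded; full precision is carried through to the final answer.)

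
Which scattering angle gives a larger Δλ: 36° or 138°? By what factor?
138° produces the larger shift by a factor of 9.127

Calculate both shifts using Δλ = λ_C(1 - cos θ):

For θ₁ = 36°:
Δλ₁ = 2.4263 × (1 - cos(36°))
Δλ₁ = 2.4263 × 0.1910
Δλ₁ = 0.4634 pm

For θ₂ = 138°:
Δλ₂ = 2.4263 × (1 - cos(138°))
Δλ₂ = 2.4263 × 1.7431
Δλ₂ = 4.2294 pm

The 138° angle produces the larger shift.
Ratio: 4.2294/0.4634 = 9.127

(Intermediate values are shown rounded; full precision is carried through to the final answer.)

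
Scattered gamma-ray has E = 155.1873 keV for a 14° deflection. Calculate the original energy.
156.6000 keV

Convert final energy to wavelength (hc ≈ 1239.842 keV·pm):
λ' = hc/E' = 1239.842 / 155.1873 = 7.9893 pm

Calculate the Compton shift:
Δλ = λ_C(1 - cos(14°))
Δλ = 2.4263 × (1 - cos(14°))
Δλ = 0.0721 pm

Initial wavelength:
λ = λ' - Δλ = 7.9893 - 0.0721 = 7.9173 pm

Initial energy:
E = hc/λ = 1239.842 / 7.9173 = 156.6000 keV

(Intermediate values are shown rounded; full precision is carried through to the final answer.)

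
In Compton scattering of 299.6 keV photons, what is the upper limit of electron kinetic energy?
161.7010 keV

Maximum energy transfer occurs at θ = 180° (backscattering).

Initial photon: E₀ = 299.6 keV → λ₀ = 4.1383 pm

Maximum Compton shift (at 180°):
Δλ_max = 2λ_C = 2 × 2.4263 = 4.8526 pm

Final wavelength:
λ' = 4.1383 + 4.8526 = 8.9909 pm

Minimum photon energy (maximum energy to electron):
E'_min = hc/λ' = 137.8990 keV

Maximum electron kinetic energy:
K_max = E₀ - E'_min = 299.6000 - 137.8990 = 161.7010 keV

(Intermediate values are shown rounded; full precision is carried through to the final answer.)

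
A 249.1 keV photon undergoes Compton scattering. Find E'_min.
126.1296 keV (at θ = 180°)

The scattered photon has minimum energy when its wavelength is maximum, i.e., when the Compton shift Δλ = λ_C(1 − cos θ) is maximum. This occurs at θ = 180° (backscattering), giving Δλ_max = 2λ_C = 4.8526 pm.

Initial wavelength: λ₀ = hc/E₀ = 4.9773 pm
Maximum final wavelength: λ'_max = λ₀ + 2λ_C = 4.9773 + 4.8526 = 9.8299 pm
Minimum final energy: E'_min = hc/λ'_max = 126.1296 keV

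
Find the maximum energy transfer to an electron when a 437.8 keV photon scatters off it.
276.4589 keV

Maximum energy transfer occurs at θ = 180° (backscattering).

Initial photon: E₀ = 437.8 keV → λ₀ = 2.8320 pm

Maximum Compton shift (at 180°):
Δλ_max = 2λ_C = 2 × 2.4263 = 4.8526 pm

Final wavelength:
λ' = 2.8320 + 4.8526 = 7.6846 pm

Minimum photon energy (maximum energy to electron):
E'_min = hc/λ' = 161.3411 keV

Maximum electron kinetic energy:
K_max = E₀ - E'_min = 437.8000 - 161.3411 = 276.4589 keV

(Intermediate values are shown rounded; full precision is carried through to the final answer.)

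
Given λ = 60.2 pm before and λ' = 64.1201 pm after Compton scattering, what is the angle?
128.00°

First find the wavelength shift:
Δλ = λ' - λ = 64.1201 - 60.2 = 3.9201 pm

Using Δλ = λ_C(1 - cos θ), with λ_C = h/(m_e·c) ≈ 2.42631024 pm:
cos θ = 1 - Δλ/λ_C
cos θ = 1 - 3.9201/2.42631024
cos θ = -0.615663

θ = arccos(-0.615663)
θ = 128.00°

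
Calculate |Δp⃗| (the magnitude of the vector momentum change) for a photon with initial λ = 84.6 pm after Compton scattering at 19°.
2.5834e-24 kg·m/s

Photon momentum magnitude is p = h/λ.

Initial momentum:
p₀ = h/λ = 6.6261e-34/8.4600e-11 = 7.8322e-24 kg·m/s

After scattering:
λ' = λ + Δλ = 84.6 + 0.1322 = 84.7322 pm
p' = h/λ' = 6.6261e-34/8.4732e-11 = 7.8200e-24 kg·m/s

Momentum is a vector; the scattered photon's direction makes angle θ = 19° with the incident direction. The magnitude of the vector change Δp⃗ = p⃗₀ − p⃗' is found from the law of cosines:
|Δp⃗|² = p₀² + p'² − 2p₀p'cos θ
|Δp⃗|² = (7.8322e-24)² + (7.8200e-24)² − 2·7.8322e-24·7.8200e-24·cos(19°)
|Δp⃗| = 2.5834e-24 kg·m/s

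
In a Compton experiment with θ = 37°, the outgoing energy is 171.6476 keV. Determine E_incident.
184.1000 keV

Convert final energy to wavelength (hc ≈ 1239.842 keV·pm):
λ' = hc/E' = 1239.842 / 171.6476 = 7.2232 pm

Calculate the Compton shift:
Δλ = λ_C(1 - cos(37°))
Δλ = 2.4263 × (1 - cos(37°))
Δλ = 0.4886 pm

Initial wavelength:
λ = λ' - Δλ = 7.2232 - 0.4886 = 6.7346 pm

Initial energy:
E = hc/λ = 1239.842 / 6.7346 = 184.1000 keV

(Intermediate values are shown rounded; full precision is carried through to the final answer.)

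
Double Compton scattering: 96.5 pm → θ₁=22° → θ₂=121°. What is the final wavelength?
100.3526 pm

Apply Compton shift twice:

First scattering at θ₁ = 22°:
Δλ₁ = λ_C(1 - cos(22°))
Δλ₁ = 2.4263 × 0.0728
Δλ₁ = 0.1767 pm

After first scattering:
λ₁ = 96.5 + 0.1767 = 96.6767 pm

Second scattering at θ₂ = 121°:
Δλ₂ = λ_C(1 - cos(121°))
Δλ₂ = 2.4263 × 1.5150
Δλ₂ = 3.6760 pm

Final wavelength:
λ₂ = 96.6767 + 3.6760 = 100.3526 pm

Total shift: Δλ_total = 0.1767 + 3.6760 = 3.8526 pm

(Intermediate values are shown rounded; full precision is carried through to the final answer.)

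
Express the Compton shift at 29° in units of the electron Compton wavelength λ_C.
0.1254 λ_C

The Compton shift formula is:
Δλ = λ_C(1 - cos θ)

Dividing both sides by λ_C:
Δλ/λ_C = 1 - cos θ

For θ = 29°:
Δλ/λ_C = 1 - cos(29°)
Δλ/λ_C = 1 - 0.8746
Δλ/λ_C = 0.1254

This means the shift is 0.1254 × λ_C = 0.3042 pm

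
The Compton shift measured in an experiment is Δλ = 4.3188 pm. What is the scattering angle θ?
141.26°

From the Compton formula Δλ = λ_C(1 - cos θ), we can solve for θ:

cos θ = 1 - Δλ/λ_C

Given:
- Δλ = 4.3188 pm
- λ_C = h/(m_e·c) ≈ 2.42631024 pm

cos θ = 1 - 4.3188/2.42631024
cos θ = 1 - 1.779987
cos θ = -0.779987

θ = arccos(-0.779987)
θ = 141.26°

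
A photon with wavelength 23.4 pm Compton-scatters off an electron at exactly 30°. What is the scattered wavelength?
23.7251 pm

Using the Compton formula: λ' = λ + λ_C(1 − cos θ)

For θ = 30°, cos θ = √3/2 (exact) ≈ 0.8660, so:
1 − cos 30° = 1 − (√3/2) ≈ 0.1340

Δλ = λ_C × 0.1340 = 2.4263 × 0.1340 = 0.3251 pm

λ' = 23.4 + 0.3251 = 23.7251 pm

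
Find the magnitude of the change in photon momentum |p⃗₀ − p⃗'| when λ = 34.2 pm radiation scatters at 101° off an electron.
2.8751e-23 kg·m/s

Photon momentum magnitude is p = h/λ.

Initial momentum:
p₀ = h/λ = 6.6261e-34/3.4200e-11 = 1.9374e-23 kg·m/s

After scattering:
λ' = λ + Δλ = 34.2 + 2.8893 = 37.0893 pm
p' = h/λ' = 6.6261e-34/3.7089e-11 = 1.7865e-23 kg·m/s

Momentum is a vector; the scattered photon's direction makes angle θ = 101° with the incident direction. The magnitude of the vector change Δp⃗ = p⃗₀ − p⃗' is found from the law of cosines:
|Δp⃗|² = p₀² + p'² − 2p₀p'cos θ
|Δp⃗|² = (1.9374e-23)² + (1.7865e-23)² − 2·1.9374e-23·1.7865e-23·cos(101°)
|Δp⃗| = 2.8751e-23 kg·m/s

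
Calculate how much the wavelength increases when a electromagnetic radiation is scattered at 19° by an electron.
0.1322 pm

Using the Compton scattering formula:
Δλ = λ_C(1 - cos θ)

where λ_C = h/(m_e·c) ≈ 2.4263 pm is the Compton wavelength of an electron.

For θ = 19°:
cos(19°) = 0.9455
1 - cos(19°) = 0.0545

Δλ = 2.4263 × 0.0545
Δλ = 0.1322 pm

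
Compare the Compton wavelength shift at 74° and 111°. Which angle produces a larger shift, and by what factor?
111° produces the larger shift by a factor of 1.875

Calculate both shifts using Δλ = λ_C(1 - cos θ):

For θ₁ = 74°:
Δλ₁ = 2.4263 × (1 - cos(74°))
Δλ₁ = 2.4263 × 0.7244
Δλ₁ = 1.7575 pm

For θ₂ = 111°:
Δλ₂ = 2.4263 × (1 - cos(111°))
Δλ₂ = 2.4263 × 1.3584
Δλ₂ = 3.2958 pm

The 111° angle produces the larger shift.
Ratio: 3.2958/1.7575 = 1.875

(Intermediate values are shown rounded; full precision is carried through to the final answer.)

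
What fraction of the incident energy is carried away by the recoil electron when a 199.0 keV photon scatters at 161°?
0.4311 (or 43.11%)

Calculate initial and final photon energies:

Initial: E₀ = 199.0 keV → λ₀ = 6.2304 pm
Compton shift: Δλ = 4.7204 pm
Final wavelength: λ' = 10.9508 pm
Final energy: E' = 113.2194 keV

Fractional energy loss:
(E₀ - E')/E₀ = (199.0000 - 113.2194)/199.0000
= 85.7806/199.0000
= 0.4311
= 43.11%

(Intermediate values are shown rounded; full precision is carried through to the final answer.)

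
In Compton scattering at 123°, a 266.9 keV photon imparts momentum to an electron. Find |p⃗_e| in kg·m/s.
1.9709e-22 kg·m/s

The electron is initially at rest, so by conservation of momentum:
p⃗_e = p⃗₀ − p⃗'  (incident photon momentum minus scattered photon momentum)

Photon momentum magnitudes (p = h/λ = E/c):
λ₀ = hc/E₀ = 4.6453 pm → p₀ = h/λ₀ = 1.4264e-22 kg·m/s
Δλ = λ_C(1 − cos 123°) = 3.7478 pm
λ' = 8.3931 pm → p' = h/λ' = 7.8946e-23 kg·m/s

The scattered photon makes angle θ = 123° with the incident direction, so by the law of cosines:
|p⃗_e|² = p₀² + p'² − 2p₀p'cos θ
|p⃗_e|² = (1.4264e-22)² + (7.8946e-23)² − 2·1.4264e-22·7.8946e-23·cos(123°)
|p⃗_e| = 1.9709e-22 kg·m/s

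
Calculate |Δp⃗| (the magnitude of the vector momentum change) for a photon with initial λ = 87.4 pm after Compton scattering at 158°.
1.4506e-23 kg·m/s

Photon momentum magnitude is p = h/λ.

Initial momentum:
p₀ = h/λ = 6.6261e-34/8.7400e-11 = 7.5813e-24 kg·m/s

After scattering:
λ' = λ + Δλ = 87.4 + 4.6759 = 92.0759 pm
p' = h/λ' = 6.6261e-34/9.2076e-11 = 7.1963e-24 kg·m/s

Momentum is a vector; the scattered photon's direction makes angle θ = 158° with the incident direction. The magnitude of the vector change Δp⃗ = p⃗₀ − p⃗' is found from the law of cosines:
|Δp⃗|² = p₀² + p'² − 2p₀p'cos θ
|Δp⃗|² = (7.5813e-24)² + (7.1963e-24)² − 2·7.5813e-24·7.1963e-24·cos(158°)
|Δp⃗| = 1.4506e-23 kg·m/s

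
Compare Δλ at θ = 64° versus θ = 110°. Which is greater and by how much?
110° produces the larger shift by a factor of 2.390

Calculate both shifts using Δλ = λ_C(1 - cos θ):

For θ₁ = 64°:
Δλ₁ = 2.4263 × (1 - cos(64°))
Δλ₁ = 2.4263 × 0.5616
Δλ₁ = 1.3627 pm

For θ₂ = 110°:
Δλ₂ = 2.4263 × (1 - cos(110°))
Δλ₂ = 2.4263 × 1.3420
Δλ₂ = 3.2562 pm

The 110° angle produces the larger shift.
Ratio: 3.2562/1.3627 = 2.390

(Intermediate values are shown rounded; full precision is carried through to the final answer.)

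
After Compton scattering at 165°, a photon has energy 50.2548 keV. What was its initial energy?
62.3000 keV

Convert final energy to wavelength (hc ≈ 1239.842 keV·pm):
λ' = hc/E' = 1239.842 / 50.2548 = 24.6711 pm

Calculate the Compton shift:
Δλ = λ_C(1 - cos(165°))
Δλ = 2.4263 × (1 - cos(165°))
Δλ = 4.7699 pm

Initial wavelength:
λ = λ' - Δλ = 24.6711 - 4.7699 = 19.9012 pm

Initial energy:
E = hc/λ = 1239.842 / 19.9012 = 62.3000 keV

(Intermediate values are shown rounded; full precision is carried through to the final answer.)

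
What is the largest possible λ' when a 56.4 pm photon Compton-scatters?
61.2526 pm (at θ = 180°)

The Compton shift is Δλ = λ_C(1 − cos θ).

Since cos θ ranges from −1 to 1, the factor (1 − cos θ) ranges from 0 to 2; the maximum shift occurs at θ = 180° (backscattering):
Δλ_max = 2λ_C = 2 × 2.4263 pm = 4.8526 pm

Maximum scattered wavelength:
λ'_max = λ₀ + Δλ_max = 56.4 + 4.8526 = 61.2526 pm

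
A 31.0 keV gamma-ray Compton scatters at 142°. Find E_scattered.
27.9665 keV

First convert energy to wavelength:
λ = hc/E, with hc ≈ 1239.842 keV·pm (i.e. 1239.842 eV·nm)

For E = 31.0 keV = 31000 eV:
λ = 1239.842 keV·pm / 31.0 keV
λ = 39.9949 pm

Calculate the Compton shift:
Δλ = λ_C(1 - cos(142°)) = 2.4263 × 1.7880
Δλ = 4.3383 pm

Final wavelength:
λ' = 39.9949 + 4.3383 = 44.3332 pm

Final energy:
E' = hc/λ' = 1239.842 / 44.3332 = 27.9665 keV

(Intermediate values are shown rounded; full precision is carried through to the final answer.)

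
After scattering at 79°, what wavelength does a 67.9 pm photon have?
69.8633 pm

Using the Compton scattering formula:
λ' = λ + Δλ = λ + λ_C(1 - cos θ)

Given:
- Initial wavelength λ = 67.9 pm
- Scattering angle θ = 79°
- Compton wavelength λ_C ≈ 2.4263 pm

Calculate the shift:
Δλ = 2.4263 × (1 - cos(79°))
Δλ = 2.4263 × 0.8092
Δλ = 1.9633 pm

Final wavelength:
λ' = 67.9 + 1.9633 = 69.8633 pm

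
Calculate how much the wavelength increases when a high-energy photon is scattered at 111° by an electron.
3.2958 pm

Using the Compton scattering formula:
Δλ = λ_C(1 - cos θ)

where λ_C = h/(m_e·c) ≈ 2.4263 pm is the Compton wavelength of an electron.

For θ = 111°:
cos(111°) = -0.3584
1 - cos(111°) = 1.3584

Δλ = 2.4263 × 1.3584
Δλ = 3.2958 pm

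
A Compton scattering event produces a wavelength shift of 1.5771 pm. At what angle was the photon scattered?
69.51°

From the Compton formula Δλ = λ_C(1 - cos θ), we can solve for θ:

cos θ = 1 - Δλ/λ_C

Given:
- Δλ = 1.5771 pm
- λ_C = h/(m_e·c) ≈ 2.42631024 pm

cos θ = 1 - 1.5771/2.42631024
cos θ = 1 - 0.649999
cos θ = 0.350001

θ = arccos(0.350001)
θ = 69.51°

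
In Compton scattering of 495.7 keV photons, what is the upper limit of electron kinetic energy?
327.1015 keV

Maximum energy transfer occurs at θ = 180° (backscattering).

Initial photon: E₀ = 495.7 keV → λ₀ = 2.5012 pm

Maximum Compton shift (at 180°):
Δλ_max = 2λ_C = 2 × 2.4263 = 4.8526 pm

Final wavelength:
λ' = 2.5012 + 4.8526 = 7.3538 pm

Minimum photon energy (maximum energy to electron):
E'_min = hc/λ' = 168.5985 keV

Maximum electron kinetic energy:
K_max = E₀ - E'_min = 495.7000 - 168.5985 = 327.1015 keV

(Intermediate values are shown rounded; full precision is carried through to the final answer.)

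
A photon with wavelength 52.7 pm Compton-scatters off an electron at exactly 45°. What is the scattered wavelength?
53.4106 pm

Using the Compton formula: λ' = λ + λ_C(1 − cos θ)

For θ = 45°, cos θ = √2/2 (exact) ≈ 0.7071, so:
1 − cos 45° = 1 − (√2/2) ≈ 0.2929

Δλ = λ_C × 0.2929 = 2.4263 × 0.2929 = 0.7106 pm

λ' = 52.7 + 0.7106 = 53.4106 pm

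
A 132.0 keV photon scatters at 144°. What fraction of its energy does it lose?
0.3185 (or 31.85%)

Calculate initial and final photon energies:

Initial: E₀ = 132.0 keV → λ₀ = 9.3927 pm
Compton shift: Δλ = 4.3892 pm
Final wavelength: λ' = 13.7820 pm
Final energy: E' = 89.9611 keV

Fractional energy loss:
(E₀ - E')/E₀ = (132.0000 - 89.9611)/132.0000
= 42.0389/132.0000
= 0.3185
= 31.85%

(Intermediate values are shown rounded; full precision is carried through to the final answer.)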